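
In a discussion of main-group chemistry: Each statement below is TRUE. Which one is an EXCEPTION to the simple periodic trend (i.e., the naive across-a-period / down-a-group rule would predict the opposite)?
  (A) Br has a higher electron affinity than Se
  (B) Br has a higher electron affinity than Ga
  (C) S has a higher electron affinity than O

The general trend: electron affinity increases across a period and decreases down a group.
(A) Br (period 4, group 17) vs Se (period 4, group 16): the stated order agrees with the simple trend.
(B) Br (period 4, group 17) vs Ga (period 4, group 13): the stated order agrees with the simple trend.
(C) S (period 3, group 16) vs O (period 2, group 16): the stated order contradicts the simple trend.
The exception is (C): the compact 2p subshell of O repels the added electron more than S's larger 3p does.

(C)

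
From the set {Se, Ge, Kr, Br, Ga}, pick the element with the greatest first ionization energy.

Ga is in period 4, group 13; Ge is in period 4, group 14; Se is in period 4, group 16; Br is in period 4, group 17; Kr is in period 4, group 18.
IE₁ increases left→right with effective nuclear charge and decreases top→bottom as the valence shell moves farther out.
All lie in period 4, so first ionization energy increases left to right.
The greatest first ionization energy among these belongs to Kr.

Kr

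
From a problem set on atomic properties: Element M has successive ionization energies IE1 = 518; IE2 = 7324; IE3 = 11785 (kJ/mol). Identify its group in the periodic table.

Group 1

Look for the largest jump between consecutive ionization energies: IE2/IE1 ≈ 14.1, far larger than any earlier ratio.
That jump marks the point where a core electron is being removed. So the atom has 1 valence electron.
A main-group element with 1 valence electron is in group 1.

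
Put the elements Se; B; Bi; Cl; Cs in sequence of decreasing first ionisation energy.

Cl, Se, B, Bi, Cs

B is in period 2, group 13; Cl is in period 3, group 17; Se is in period 4, group 16; Cs is in period 6, group 1; Bi is in period 6, group 15.
First ionization energy rises across a period (greater Z_eff holds electrons more tightly) and falls down a group (valence electrons are farther from the nucleus).
Neither a single period nor a single group — weigh both effects.
Bi > Cs: both are in period 6; the period trend gives Bi the larger value.
B > Bi: period and group pull opposite ways; the down-group shift dominates (801 vs 703 kJ/mol).
Se > B: the two effects oppose for this pair; the across-period effect wins (941 vs 801 kJ/mol).
Cl > Se: relative to Se, both the across-period and down-group shifts push Cl's first ionization energy up.
Tabulated first ionization energy (kJ/mol): B 801, Cl 1251, Se 941, Cs 376, Bi 703.
So from highest to lowest: Cl > Se > B > Bi > Cs.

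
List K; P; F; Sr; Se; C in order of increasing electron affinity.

Sr < K < P < C < Se < F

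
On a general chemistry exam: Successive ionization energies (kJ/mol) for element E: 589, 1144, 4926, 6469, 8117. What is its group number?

Group 2

Look for the largest jump between consecutive ionization energies: IE3/IE2 ≈ 4.3, far larger than any earlier ratio.
That jump marks the point where a core electron is being removed. So the atom has 2 valence electrons.
A main-group element with 2 valence electrons is in group 2.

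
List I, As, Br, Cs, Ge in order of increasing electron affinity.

Cs < As < Ge < I < Br

Ge is in period 4, group 14; As is in period 4, group 15; Br is in period 4, group 17; I is in period 5, group 17; Cs is in period 6, group 1.
Electron affinity generally becomes more exothermic across a period toward the halogens and less exothermic down a group.
These span different periods and groups, so the two trends combine.
As > Cs: relative to Cs, both the across-period and down-group shifts push As's electron affinity up.
Ge > As: this pair runs against the simple trend — see the exception note.
I > Ge: period and group pull opposite ways; the across-period shift dominates (295 vs 119 kJ/mol).
Br > I: Br sits above I in group 17, so the down-group effect alone puts Br higher.
Note the exception: Ge has a higher electron affinity than As, contrary to the simple trend — adding an electron to As's half-filled 4p³ is unfavourable, so Ge (4p²) has the more exothermic EA.
For reference (kJ/mol): Ge 119, As 78, Br 325, I 295, Cs 46.
So from lowest to highest: Cs < As < Ge < I < Br.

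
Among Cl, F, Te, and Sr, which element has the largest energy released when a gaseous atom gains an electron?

F is in period 2, group 17; Cl is in period 3, group 17; Sr is in period 5, group 2; Te is in period 5, group 16.
Adding an electron releases more energy for atoms nearer the top right (short of the noble gases).
These span different periods and groups, so the two trends combine.
Te > Sr: both are in period 5; the period trend gives Te the larger value.
F > Te: relative to Te, both the across-period and down-group shifts push F's electron affinity up.
Cl > F: this pair runs against the simple trend — see the exception note.
Note the exception: Cl has a higher electron affinity than F, contrary to the simple trend — F's small 2p subshell makes the incoming electron feel strong e⁻–e⁻ repulsion, so Cl actually releases more energy on gaining an electron.
Approximate values (kJ/mol): F 328, Cl 349, Sr 5, Te 190.
The largest energy released when a gaseous atom gains an electron among these belongs to Cl.

Cl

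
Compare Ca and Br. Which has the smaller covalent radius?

Br

Ca is in period 4, group 2; Br is in period 4, group 17.
Radius decreases left→right (rising Z_eff, same n) and increases top→bottom (higher n).
All lie in period 4, so atomic radius increases right to left.
So Br has the smaller covalent radius (Br < Ca).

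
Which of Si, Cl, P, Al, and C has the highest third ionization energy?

After 2 electrons have been removed, what remains? Si²⁺ still has 2 valence electrons; Cl²⁺ still has 5 valence electrons; P²⁺ still has 3 valence electrons; Al²⁺ still has 1 valence electron; C²⁺ still has 2 valence electrons.
All are still removing valence electrons, so compare the +2 ions as you would atoms: IE_3 generally rises across a period (higher Z_eff) and falls down a group (larger shell), subject to the usual subshell exceptions.
Valence configurations: Si²⁺ [Ne]3s², Cl²⁺ [Ne]3s²3p³, P²⁺ [Ne]3s²3p¹, Al²⁺ [Ne]3s¹, C²⁺ [He]2s².
P²⁺ loses a lone 3p electron whereas Si²⁺ must break into a filled 3s² pair, so IE_3(Si) > IE_3(P) even though P has the higher nuclear charge.
The numbers (kJ/mol): Si 3232, Cl 3822, P 2914, Al 2745, C 4620.
Overall IE_3 order: Al < P < Si < Cl < C.

C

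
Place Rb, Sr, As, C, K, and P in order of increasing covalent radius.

C < P < As < Sr < K < Rb

C is in period 2, group 14; P is in period 3, group 15; K is in period 4, group 1; As is in period 4, group 15; Rb is in period 5, group 1; Sr is in period 5, group 2.
Atomic radius shrinks across a period as nuclear charge pulls the same shell inward, and grows down a group as new shells are added.
Neither a single period nor a single group — weigh both effects.
P > C: period and group pull opposite ways; the down-group shift dominates (111 vs 75 pm).
As > P: As sits below P in group 15, so the down-group effect alone puts As larger.
Sr > As: both effects reinforce here, so Sr is clearly the larger of the two.
K > Sr: the two effects oppose for this pair; the across-period effect wins (196 vs 185 pm).
Rb > K: Rb sits below K in group 1, so the down-group effect alone puts Rb larger.
Tabulated atomic radius (pm): C 75, P 111, K 196, As 121, Rb 210, Sr 185.
So from smallest to largest: C < P < As < Sr < K < Rb.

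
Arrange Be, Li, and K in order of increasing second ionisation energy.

Be < K < Li

IE_2 is the cost of taking one more electron from the +1 cation: Be⁺ still has 1 valence electron; Li⁺ is the bare [He] core; K⁺ is the bare [Ar] core.
Pulling an electron out of a noble-gas core costs far more than removing a remaining valence electron, so K and Li sit at the high end of IE_2.
The numbers (kJ/mol): Be 1757, Li 7298, K 3052.
Overall IE_2 order: Be < K < Li.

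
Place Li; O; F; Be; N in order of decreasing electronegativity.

Li is in period 2, group 1; Be is in period 2, group 2; N is in period 2, group 15; O is in period 2, group 16; F is in period 2, group 17.
EN rises left→right (higher Z_eff, smaller atoms) and falls top→bottom (larger, more shielded atoms).
All lie in period 2, so electronegativity increases left to right.
So from highest to lowest: F > O > N > Be > Li.

F, O, N, Be, Li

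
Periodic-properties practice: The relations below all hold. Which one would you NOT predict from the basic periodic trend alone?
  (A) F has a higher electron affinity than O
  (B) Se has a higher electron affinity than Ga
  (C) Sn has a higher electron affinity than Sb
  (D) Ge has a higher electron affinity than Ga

The general trend: electron affinity increases across a period and decreases down a group.
(A) F (period 2, group 17) vs O (period 2, group 16): the stated order agrees with the simple trend.
(B) Se (period 4, group 16) vs Ga (period 4, group 13): the stated order agrees with the simple trend.
(C) Sn (period 5, group 14) vs Sb (period 5, group 15): the stated order contradicts the simple trend.
(D) Ge (period 4, group 14) vs Ga (period 4, group 13): the stated order agrees with the simple trend.
The exception is (C): adding an electron to Sb's half-filled 5p³ is unfavourable, so Sn has the more exothermic EA.

(C)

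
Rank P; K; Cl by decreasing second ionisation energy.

K, Cl, P

The second ionization energy removes an electron from the +1 ion. For each element: P⁺ still has 4 valence electrons; K⁺ is the bare [Ar] core; Cl⁺ still has 6 valence electrons.
Pulling an electron out of a noble-gas core costs far more than removing a remaining valence electron, so K sits at the high end of IE_2.
Valence configurations: P⁺ [Ne]3s²3p², Cl⁺ [Ne]3s²3p⁴.
Tabulated IE_2 (kJ/mol): P 1907, K 3052, Cl 2298.
Hence IE_2: P < Cl < K.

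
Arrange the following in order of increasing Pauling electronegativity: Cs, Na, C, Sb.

Cs < Na < Sb < C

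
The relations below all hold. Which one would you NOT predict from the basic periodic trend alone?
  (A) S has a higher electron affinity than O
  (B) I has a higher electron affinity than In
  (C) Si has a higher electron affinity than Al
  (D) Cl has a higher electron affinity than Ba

The general trend: electron affinity increases across a period and decreases down a group.
(A) S (period 3, group 16) vs O (period 2, group 16): the stated order contradicts the simple trend.
(B) I (period 5, group 17) vs In (period 5, group 13): the stated order agrees with the simple trend.
(C) Si (period 3, group 14) vs Al (period 3, group 13): the stated order agrees with the simple trend.
(D) Cl (period 3, group 17) vs Ba (period 6, group 2): the stated order agrees with the simple trend.
The exception is (A): the compact 2p subshell of O repels the added electron more than S's larger 3p does.

(A)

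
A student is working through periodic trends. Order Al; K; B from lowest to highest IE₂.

Consider each +1 ion: Al⁺ still has 2 valence electrons; K⁺ is the bare [Ar] core; B⁺ still has 2 valence electrons.
Breaking into a closed-shell core is much more expensive than removing a leftover valence electron — K has the largest IE_2 here.
Valence configurations: Al⁺ [Ne]3s², B⁺ [He]2s².
The numbers (kJ/mol): Al 1817, K 3052, B 2427.
Putting it together, IE_2: Al < B < K.

Al < B < K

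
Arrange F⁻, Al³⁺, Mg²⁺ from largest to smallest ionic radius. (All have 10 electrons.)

All of these have 10 electrons, so size is governed by nuclear charge alone: the more protons, the stronger the pull on the same electron cloud, and the smaller the ion.
Nuclear charges: Al³⁺ (Z=13), Mg²⁺ (Z=12), F⁻ (Z=9).
Largest to smallest: F⁻ > Mg²⁺ > Al³⁺.

F⁻ > Mg²⁺ > Al³⁺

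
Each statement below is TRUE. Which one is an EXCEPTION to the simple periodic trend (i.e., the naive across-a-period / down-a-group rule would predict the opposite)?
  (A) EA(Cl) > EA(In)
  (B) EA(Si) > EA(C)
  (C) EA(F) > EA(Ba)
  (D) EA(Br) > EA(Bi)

(B)

The general trend: electron affinity increases across a period and decreases down a group.
(A) Cl (period 3, group 17) vs In (period 5, group 13): the stated order agrees with the simple trend.
(B) Si (period 3, group 14) vs C (period 2, group 14): the stated order contradicts the simple trend.
(C) F (period 2, group 17) vs Ba (period 6, group 2): the stated order agrees with the simple trend.
(D) Br (period 4, group 17) vs Bi (period 6, group 15): the stated order agrees with the simple trend.
The exception is (B): Si's larger, more diffuse 3p orbitals accept an added electron slightly more readily than C's compact 2p.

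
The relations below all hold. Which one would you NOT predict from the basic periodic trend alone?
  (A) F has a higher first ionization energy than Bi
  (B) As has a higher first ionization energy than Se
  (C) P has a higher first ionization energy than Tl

The general trend: first ionization energy increases across a period and decreases down a group.
(A) F (period 2, group 17) vs Bi (period 6, group 15): the stated order agrees with the simple trend.
(B) As (period 4, group 15) vs Se (period 4, group 16): the stated order contradicts the simple trend.
(C) P (period 3, group 15) vs Tl (period 6, group 13): the stated order agrees with the simple trend.
The exception is (B): Se (4p⁴) ionizes more easily than half-filled As (4p³).

(B)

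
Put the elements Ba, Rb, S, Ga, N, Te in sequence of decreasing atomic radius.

Rb > Ba > Te > Ga > S > N

N is in period 2, group 15; S is in period 3, group 16; Ga is in period 4, group 13; Rb is in period 5, group 1; Te is in period 5, group 16; Ba is in period 6, group 2.
Radius decreases left→right (rising Z_eff, same n) and increases top→bottom (higher n).
Neither a single period nor a single group — weigh both effects.
S > N: the two effects oppose for this pair; the down-group effect wins (103 vs 71 pm).
Ga > S: relative to S, both the across-period and down-group shifts push Ga's atomic radius up.
Te > Ga: period and group pull opposite ways; the down-group shift dominates (136 vs 124 pm).
Ba > Te: both effects reinforce here, so Ba is clearly the larger of the two.
Rb > Ba: period and group pull opposite ways; the across-period shift dominates (210 vs 196 pm).
Tabulated atomic radius (pm): N 71, S 103, Ga 124, Rb 210, Te 136, Ba 196.
So from largest to smallest: Rb > Ba > Te > Ga > S > N.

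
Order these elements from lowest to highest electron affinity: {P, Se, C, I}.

P < C < Se < I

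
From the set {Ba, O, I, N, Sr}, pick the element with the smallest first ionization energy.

N is in period 2, group 15; O is in period 2, group 16; Sr is in period 5, group 2; I is in period 5, group 17; Ba is in period 6, group 2.
Removing the outermost electron gets harder across a period and easier down a group.
Here both period and group differ, so the two effects have to be weighed against each other.
Sr > Ba: Sr sits above Ba in group 2, so the down-group effect alone puts Sr higher.
I > Sr: both are in period 5; the period trend gives I the larger value.
O > I: period and group pull opposite ways; the down-group shift dominates (1314 vs 1008 kJ/mol).
N > O: this pair runs against the simple trend — see the exception note.
Note the exception: N has a higher first ionization energy than O, contrary to the simple trend — pairing an electron in O's 2p⁴ costs repulsion energy, so O ionizes more easily than half-filled N (2p³).
Tabulated first ionization energy (kJ/mol): N 1402, O 1314, Sr 550, I 1008, Ba 503.
The smallest first ionization energy among these belongs to Ba.

Ba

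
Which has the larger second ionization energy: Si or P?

P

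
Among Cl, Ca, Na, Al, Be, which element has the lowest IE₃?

Al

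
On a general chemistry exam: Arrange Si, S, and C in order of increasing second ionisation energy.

Si < S < C

IE_2 is the cost of taking one more electron from the +1 cation: Si⁺ still has 3 valence electrons; S⁺ still has 5 valence electrons; C⁺ still has 3 valence electrons.
All are still removing valence electrons, so compare the +1 ions as you would atoms: IE_2 generally rises across a period (higher Z_eff) and falls down a group (larger shell), subject to the usual subshell exceptions.
Valence configurations: Si⁺ [Ne]3s²3p¹, S⁺ [Ne]3s²3p³, C⁺ [He]2s²2p¹.
Tabulated IE_2 (kJ/mol): Si 1577, S 2252, C 2353.
So the second ionization energies run Si < S < C.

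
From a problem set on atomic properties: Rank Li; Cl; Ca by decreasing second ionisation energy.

Li > Cl > Ca

After 1 electron has been removed, what remains? Li⁺ is the bare [He] core; Cl⁺ still has 6 valence electrons; Ca⁺ still has 1 valence electron.
Breaking into a closed-shell core is much more expensive than removing a leftover valence electron — Li has the largest IE_2 here.
Valence configurations: Cl⁺ [Ne]3s²3p⁴, Ca⁺ [Ar]4s¹.
The numbers (kJ/mol): Li 7298, Cl 2298, Ca 1145.
Overall IE_2 order: Ca < Cl < Li.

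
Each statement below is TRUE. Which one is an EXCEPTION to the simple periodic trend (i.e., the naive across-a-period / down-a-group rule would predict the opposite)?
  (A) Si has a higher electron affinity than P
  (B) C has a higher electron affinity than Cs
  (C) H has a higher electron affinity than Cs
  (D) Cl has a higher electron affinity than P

(A)

The general trend: electron affinity increases across a period and decreases down a group.
(A) Si (period 3, group 14) vs P (period 3, group 15): the stated order contradicts the simple trend.
(B) C (period 2, group 14) vs Cs (period 6, group 1): the stated order agrees with the simple trend.
(C) H (period 1, group 1) vs Cs (period 6, group 1): the stated order agrees with the simple trend.
(D) Cl (period 3, group 17) vs P (period 3, group 15): the stated order agrees with the simple trend.
The exception is (A): adding an electron to P's half-filled 3p³ is unfavourable, so Si (3p²) has the more exothermic EA.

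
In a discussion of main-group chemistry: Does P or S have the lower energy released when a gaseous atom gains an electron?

EA tends to increase across a period and decrease down a group, though the pattern is less regular than for IE or radius.
All lie in period 3, so electron affinity increases left to right.
So P has the lower energy released when a gaseous atom gains an electron (P < S).

P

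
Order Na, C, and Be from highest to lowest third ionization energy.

IE_3 is the cost of taking one more electron from the +2 cation: Na²⁺ is already 1 electron into the core; C²⁺ still has 2 valence electrons; Be²⁺ is the bare [He] core.
Pulling an electron out of a noble-gas core costs far more than removing a remaining valence electron, so Na and Be sit at the high end of IE_3.
Approximate IE_3 values (kJ/mol): Na 6910, C 4620, Be 14849.
Putting it together, IE_3: C < Na < Be.

Be > Na > C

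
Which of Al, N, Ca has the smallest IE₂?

Ca

After 1 electron has been removed, what remains? Al⁺ still has 2 valence electrons; N⁺ still has 4 valence electrons; Ca⁺ still has 1 valence electron.
All are still removing valence electrons, so compare the +1 ions as you would atoms: IE_2 generally rises across a period (higher Z_eff) and falls down a group (larger shell), subject to the usual subshell exceptions.
Valence configurations: Al⁺ [Ne]3s², N⁺ [He]2s²2p², Ca⁺ [Ar]4s¹.
Approximate IE_2 values (kJ/mol): Al 1817, N 2856, Ca 1145.
So the second ionization energies run Ca < Al < N.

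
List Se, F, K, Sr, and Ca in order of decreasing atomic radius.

K, Sr, Ca, Se, F

Radius decreases left→right (rising Z_eff, same n) and increases top→bottom (higher n).
Here both period and group differ, so the two effects have to be weighed against each other.
Se > F: both effects reinforce here, so Se is clearly the larger of the two.
Ca > Se: both are in period 4; the period trend gives Ca the larger value.
Sr > Ca: Sr sits below Ca in group 2, so the down-group effect alone puts Sr larger.
K > Sr: period and group pull opposite ways; the across-period shift dominates (196 vs 185 pm).
For reference (pm): F 64, K 196, Ca 171, Se 116, Sr 185.
So from largest to smallest: K > Sr > Ca > Se > F.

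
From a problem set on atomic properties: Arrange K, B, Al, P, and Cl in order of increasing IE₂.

Al < P < Cl < B < K

Consider each +1 ion: K⁺ is the bare [Ar] core; B⁺ still has 2 valence electrons; Al⁺ still has 2 valence electrons; P⁺ still has 4 valence electrons; Cl⁺ still has 6 valence electrons.
Core electrons are held far more tightly than valence electrons, so K tops the IE_2 order.
Valence configurations: B⁺ [He]2s², Al⁺ [Ne]3s², P⁺ [Ne]3s²3p², Cl⁺ [Ne]3s²3p⁴.
Approximate IE_2 values (kJ/mol): K 3052, B 2427, Al 1817, P 1907, Cl 2298.
Overall IE_2 order: Al < P < Cl < B < K.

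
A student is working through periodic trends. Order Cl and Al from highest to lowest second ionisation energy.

Cl > Al

The second ionization energy removes an electron from the +1 ion. For each element: Cl⁺ still has 6 valence electrons; Al⁺ still has 2 valence electrons.
All are still removing valence electrons, so compare the +1 ions as you would atoms: IE_2 generally rises across a period (higher Z_eff) and falls down a group (larger shell), subject to the usual subshell exceptions.
Valence configurations: Cl⁺ [Ne]3s²3p⁴, Al⁺ [Ne]3s².
Approximate IE_2 values (kJ/mol): Cl 2298, Al 1817.
Hence IE_2: Al < Cl.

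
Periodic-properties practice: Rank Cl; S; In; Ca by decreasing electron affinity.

Electron affinity generally becomes more exothermic across a period toward the halogens and less exothermic down a group.
Here both period and group differ, so the two effects have to be weighed against each other.
In > Ca: period and group pull opposite ways; the across-period shift dominates (29 vs 2 kJ/mol).
S > In: relative to In, both the across-period and down-group shifts push S's electron affinity up.
Cl > S: Cl lies to the right of S in period 3, so the across-period effect alone puts Cl higher.
Approximate values (kJ/mol): S 200, Cl 349, Ca 2, In 29.
So from highest to lowest: Cl > S > In > Ca.

Cl > S > In > Ca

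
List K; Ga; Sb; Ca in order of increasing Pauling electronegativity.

K < Ca < Ga < Sb

K is in period 4, group 1; Ca is in period 4, group 2; Ga is in period 4, group 13; Sb is in period 5, group 15.
Electronegativity increases across a period and decreases down a group, tracking effective nuclear charge and atomic size.
These span different periods and groups, so the two trends combine.
Ca > K: Ca lies to the right of K in period 4, so the across-period effect alone puts Ca higher.
Ga > Ca: Ga lies to the right of Ca in period 4, so the across-period effect alone puts Ga higher.
Sb > Ga: period and group pull opposite ways; the across-period shift dominates (2.05 vs 1.81).
Approximate values (Pauling): K 0.82, Ca 1.00, Ga 1.81, Sb 2.05.
So from lowest to highest: K < Ca < Ga < Sb.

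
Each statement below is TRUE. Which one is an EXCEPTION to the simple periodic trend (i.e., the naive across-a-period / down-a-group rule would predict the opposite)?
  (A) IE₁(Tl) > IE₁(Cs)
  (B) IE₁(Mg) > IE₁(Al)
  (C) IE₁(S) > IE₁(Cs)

(B)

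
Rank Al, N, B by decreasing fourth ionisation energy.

B > Al > N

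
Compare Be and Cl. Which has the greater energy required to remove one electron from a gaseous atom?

Cl

Be is in period 2, group 2; Cl is in period 3, group 17.
Removing the outermost electron gets harder across a period and easier down a group.
Here both period and group differ, so the two effects have to be weighed against each other.
Cl > Be: the two effects oppose for this pair; the across-period effect wins (1251 vs 900 kJ/mol).
For reference (kJ/mol): Be 900, Cl 1251.
So Cl has the greater energy required to remove one electron from a gaseous atom (Cl > Be).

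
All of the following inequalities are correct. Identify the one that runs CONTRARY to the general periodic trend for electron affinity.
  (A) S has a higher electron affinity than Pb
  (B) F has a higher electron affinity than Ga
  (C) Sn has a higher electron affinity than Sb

(C)

The general trend: electron affinity increases across a period and decreases down a group.
(A) S (period 3, group 16) vs Pb (period 6, group 14): the stated order agrees with the simple trend.
(B) F (period 2, group 17) vs Ga (period 4, group 13): the stated order agrees with the simple trend.
(C) Sn (period 5, group 14) vs Sb (period 5, group 15): the stated order contradicts the simple trend.
The exception is (C): adding an electron to Sb's half-filled 5p³ is unfavourable, so Sn has the more exothermic EA.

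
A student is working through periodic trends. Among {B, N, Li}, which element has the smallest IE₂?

After 1 electron has been removed, what remains? B⁺ still has 2 valence electrons; N⁺ still has 4 valence electrons; Li⁺ is the bare [He] core.
Core electrons are held far more tightly than valence electrons, so Li tops the IE_2 order.
Valence configurations: B⁺ [He]2s², N⁺ [He]2s²2p².
The numbers (kJ/mol): B 2427, N 2856, Li 7298.
Putting it together, IE_2: B < N < Li.

B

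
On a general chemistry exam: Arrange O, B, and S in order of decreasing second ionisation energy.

IE_2 is the cost of taking one more electron from the +1 cation: O⁺ still has 5 valence electrons; B⁺ still has 2 valence electrons; S⁺ still has 5 valence electrons.
All are still removing valence electrons, so compare the +1 ions as you would atoms: IE_2 generally rises across a period (higher Z_eff) and falls down a group (larger shell), subject to the usual subshell exceptions.
Valence configurations: O⁺ [He]2s²2p³, B⁺ [He]2s², S⁺ [Ne]3s²3p³.
The numbers (kJ/mol): O 3388, B 2427, S 2252.
Putting it together, IE_2: S < B < O.

O > B > S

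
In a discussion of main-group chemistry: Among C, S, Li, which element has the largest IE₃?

Li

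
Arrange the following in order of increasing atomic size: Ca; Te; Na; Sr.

Na is in period 3, group 1; Ca is in period 4, group 2; Sr is in period 5, group 2; Te is in period 5, group 16.
Atomic radius shrinks across a period as nuclear charge pulls the same shell inward, and grows down a group as new shells are added.
These span different periods and groups, so the two trends combine.
Na > Te: period and group pull opposite ways; the across-period shift dominates (155 vs 136 pm).
Ca > Na: the two effects oppose for this pair; the down-group effect wins (171 vs 155 pm).
Sr > Ca: they share group 2; the group trend gives Sr the larger value.
Tabulated atomic radius (pm): Na 155, Ca 171, Sr 185, Te 136.
So from smallest to largest: Te < Na < Ca < Sr.

Te < Na < Ca < Sr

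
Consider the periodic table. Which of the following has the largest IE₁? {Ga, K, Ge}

Ge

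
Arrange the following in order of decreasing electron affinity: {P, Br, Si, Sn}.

Atoms with high Z_eff and room in the valence shell (especially the halogens) have the most exothermic electron affinities.
Here both period and group differ, so the two effects have to be weighed against each other.
Sn > P: this pair runs against the simple trend — see the exception note.
Si > Sn: they share group 14; the group trend gives Si the larger value.
Br > Si: period and group pull opposite ways; the across-period shift dominates (325 vs 134 kJ/mol).
Note the exception: Sn has a higher electron affinity than P, contrary to the simple trend — adding an electron to P's half-filled np³ subshell costs electron-pairing energy.
Note the exception: Si has a higher electron affinity than P, contrary to the simple trend — adding an electron to P's half-filled 3p³ is unfavourable, so Si (3p²) has the more exothermic EA.
Approximate values (kJ/mol): Si 134, P 72, Br 325, Sn 107.
So from highest to lowest: Br > Si > Sn > P.

Br > Si > Sn > P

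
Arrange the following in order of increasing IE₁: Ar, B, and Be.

B, Be, Ar

Be is in period 2, group 2; B is in period 2, group 13; Ar is in period 3, group 18.
Across a period the outer electron is held more tightly (higher IE₁); down a group it sits in a higher shell, more shielded, and comes off more easily.
Here both period and group differ, so the two effects have to be weighed against each other.
Be > B: this pair runs against the simple trend — see the exception note.
Ar > Be: the two effects oppose for this pair; the across-period effect wins (1521 vs 900 kJ/mol).
Note the exception: Be has a higher first ionization energy than B, contrary to the simple trend — removing B's lone 2p electron is easier than breaking Be's filled 2s².
Approximate values (kJ/mol): Be 900, B 801, Ar 1521.
So from lowest to highest: B < Be < Ar.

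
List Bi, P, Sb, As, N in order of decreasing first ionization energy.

N, P, As, Sb, Bi

N is in period 2, group 15; P is in period 3, group 15; As is in period 4, group 15; Sb is in period 5, group 15; Bi is in period 6, group 15.
IE₁ increases left→right with effective nuclear charge and decreases top→bottom as the valence shell moves farther out.
All are in group 15, so first ionization energy increases up the group.
So from highest to lowest: N > P > As > Sb > Bi.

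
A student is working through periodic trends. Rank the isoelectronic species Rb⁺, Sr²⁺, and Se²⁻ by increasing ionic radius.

Sr²⁺ < Rb⁺ < Se²⁻

All of these have 36 electrons, so size is governed by nuclear charge alone: the more protons, the stronger the pull on the same electron cloud, and the smaller the ion.
Nuclear charges: Sr²⁺ (Z=38), Rb⁺ (Z=37), Se²⁻ (Z=34).
Smallest to largest: Sr²⁺ < Rb⁺ < Se²⁻.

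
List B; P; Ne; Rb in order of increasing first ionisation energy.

B is in period 2, group 13; Ne is in period 2, group 18; P is in period 3, group 15; Rb is in period 5, group 1.
First ionization energy rises across a period (greater Z_eff holds electrons more tightly) and falls down a group (valence electrons are farther from the nucleus).
These span different periods and groups, so the two trends combine.
B > Rb: both effects reinforce here, so B is clearly the higher of the two.
P > B: period and group pull opposite ways; the across-period shift dominates (1012 vs 801 kJ/mol).
Ne > P: both effects reinforce here, so Ne is clearly the higher of the two.
Approximate values (kJ/mol): B 801, Ne 2081, P 1012, Rb 403.
So from lowest to highest: Rb < B < P < Ne.

Rb < B < P < Ne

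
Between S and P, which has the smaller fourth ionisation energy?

S

Consider each +3 ion: S³⁺ still has 3 valence electrons; P³⁺ still has 2 valence electrons.
All are still removing valence electrons, so compare the +3 ions as you would atoms: IE_4 generally rises across a period (higher Z_eff) and falls down a group (larger shell), subject to the usual subshell exceptions.
Valence configurations: S³⁺ [Ne]3s²3p¹, P³⁺ [Ne]3s².
S³⁺ loses a lone 3p electron whereas P³⁺ must break into a filled 3s² pair, so IE_4(P) > IE_4(S) even though S has the higher nuclear charge.
Tabulated IE_4 (kJ/mol): S 4556, P 4964.
Putting it together, IE_4: S < P.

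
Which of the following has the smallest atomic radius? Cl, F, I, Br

F

Across a period the added protons contract the valence shell; down a group each new principal shell makes the atom larger.
All are in group 17, so atomic radius increases down the group.
The smallest atomic radius among these belongs to F.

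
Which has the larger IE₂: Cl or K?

K

After 1 electron has been removed, what remains? Cl⁺ still has 6 valence electrons; K⁺ is the bare [Ar] core.
Pulling an electron out of a noble-gas core costs far more than removing a remaining valence electron, so K sits at the high end of IE_2.
Tabulated IE_2 (kJ/mol): Cl 2298, K 3052.
Overall IE_2 order: Cl < K.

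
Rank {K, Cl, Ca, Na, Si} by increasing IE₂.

The second ionization energy removes an electron from the +1 ion. For each element: K⁺ is the bare [Ar] core; Cl⁺ still has 6 valence electrons; Ca⁺ still has 1 valence electron; Na⁺ is the bare [Ne] core; Si⁺ still has 3 valence electrons.
Breaking into a closed-shell core is much more expensive than removing a leftover valence electron — K and Na have the largest IE_2 here.
Valence configurations: Cl⁺ [Ne]3s²3p⁴, Ca⁺ [Ar]4s¹, Si⁺ [Ne]3s²3p¹.
Tabulated IE_2 (kJ/mol): K 3052, Cl 2298, Ca 1145, Na 4562, Si 1577.
So the second ionization energies run Ca < Si < Cl < K < Na.

Ca < Si < Cl < K < Na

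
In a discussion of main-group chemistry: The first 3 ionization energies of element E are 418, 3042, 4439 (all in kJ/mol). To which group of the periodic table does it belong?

Group 1

Look for the largest jump between consecutive ionization energies: IE2/IE1 ≈ 7.3, far larger than any earlier ratio.
That jump marks the point where a core electron is being removed. So the atom has 1 valence electron.
A main-group element with 1 valence electron is in group 1.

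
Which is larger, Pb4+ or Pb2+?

Pb2+

Both ions have Z = 82 protons, but Pb4+ has lost more electrons, so its remaining electrons feel a larger effective nuclear charge per electron and are pulled in more tightly.
Higher positive charge → smaller ion, so Pb2+ > Pb4+.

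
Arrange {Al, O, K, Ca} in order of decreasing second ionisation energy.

The second ionization energy removes an electron from the +1 ion. For each element: Al⁺ still has 2 valence electrons; O⁺ still has 5 valence electrons; K⁺ is the bare [Ar] core; Ca⁺ still has 1 valence electron.
Usually core removal costs more than valence removal, but here the competition is close: a tightly held n=2 valence electron can cost more to remove than an n=3 core electron, so the actual values have to decide it.
Valence configurations: Al⁺ [Ne]3s², O⁺ [He]2s²2p³, Ca⁺ [Ar]4s¹.
The numbers (kJ/mol): Al 1817, O 3388, K 3052, Ca 1145.
Putting it together, IE_2: Ca < Al < K < O.

O > K > Al > Ca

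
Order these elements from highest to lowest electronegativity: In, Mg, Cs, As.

As > In > Mg > Cs

Mg is in period 3, group 2; As is in period 4, group 15; In is in period 5, group 13; Cs is in period 6, group 1.
EN rises left→right (higher Z_eff, smaller atoms) and falls top→bottom (larger, more shielded atoms).
Neither a single period nor a single group — weigh both effects.
Mg > Cs: both effects reinforce here, so Mg is clearly the higher of the two.
In > Mg: period and group pull opposite ways; the across-period shift dominates (1.78 vs 1.31).
As > In: both effects reinforce here, so As is clearly the higher of the two.
Tabulated electronegativity (Pauling): Mg 1.31, As 2.18, In 1.78, Cs 0.79.
So from highest to lowest: As > In > Mg > Cs.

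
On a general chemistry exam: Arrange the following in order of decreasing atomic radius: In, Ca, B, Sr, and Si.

Sr, Ca, In, Si, B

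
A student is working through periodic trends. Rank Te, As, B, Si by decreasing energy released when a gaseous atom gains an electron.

Te > Si > As > B

B is in period 2, group 13; Si is in period 3, group 14; As is in period 4, group 15; Te is in period 5, group 16.
Atoms with high Z_eff and room in the valence shell (especially the halogens) have the most exothermic electron affinities.
These sit on a diagonal, where the across-period and down-group effects partly cancel.
As > B: the two effects oppose for this pair; the across-period effect wins (78 vs 27 kJ/mol).
Si > As: period and group pull opposite ways; the down-group shift dominates (134 vs 78 kJ/mol).
Te > Si: the two effects oppose for this pair; the across-period effect wins (190 vs 134 kJ/mol).
For reference (kJ/mol): B 27, Si 134, As 78, Te 190.
So from highest to lowest: Te > Si > As > B.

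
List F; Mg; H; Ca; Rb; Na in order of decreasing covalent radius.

H is in period 1, group 1; F is in period 2, group 17; Na is in period 3, group 1; Mg is in period 3, group 2; Ca is in period 4, group 2; Rb is in period 5, group 1.
Moving right in a period, electrons are added to the same shell under a stronger nuclear pull, so atoms get smaller; moving down, a new shell is opened and atoms get larger.
Here both period and group differ, so the two effects have to be weighed against each other.
F > H: the two effects oppose for this pair; the down-group effect wins (64 vs 32 pm).
Mg > F: both effects reinforce here, so Mg is clearly the larger of the two.
Na > Mg: Na lies to the left of Mg in period 3, so the across-period effect alone puts Na larger.
Ca > Na: period and group pull opposite ways; the down-group shift dominates (171 vs 155 pm).
Rb > Ca: both effects reinforce here, so Rb is clearly the larger of the two.
Tabulated atomic radius (pm): H 32, F 64, Na 155, Mg 139, Ca 171, Rb 210.
So from largest to smallest: Rb > Ca > Na > Mg > F > H.

Rb > Ca > Na > Mg > F > H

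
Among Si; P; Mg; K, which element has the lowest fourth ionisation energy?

Si

IE_4 is the cost of taking one more electron from the +3 cation: Si³⁺ still has 1 valence electron; P³⁺ still has 2 valence electrons; Mg³⁺ is already 1 electron into the core; K³⁺ is already 2 electrons into the core.
Breaking into a closed-shell core is much more expensive than removing a leftover valence electron — K and Mg have the largest IE_4 here.
Valence configurations: Si³⁺ [Ne]3s¹, P³⁺ [Ne]3s².
The numbers (kJ/mol): Si 4356, P 4964, Mg 10543, K 5877.
Hence IE_4: Si < P < K < Mg.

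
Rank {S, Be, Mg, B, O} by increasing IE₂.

Mg < Be < S < B < O

The second ionization energy removes an electron from the +1 ion. For each element: S⁺ still has 5 valence electrons; Be⁺ still has 1 valence electron; Mg⁺ still has 1 valence electron; B⁺ still has 2 valence electrons; O⁺ still has 5 valence electrons.
All are still removing valence electrons, so compare the +1 ions as you would atoms: IE_2 generally rises across a period (higher Z_eff) and falls down a group (larger shell), subject to the usual subshell exceptions.
Valence configurations: S⁺ [Ne]3s²3p³, Be⁺ [He]2s¹, Mg⁺ [Ne]3s¹, B⁺ [He]2s², O⁺ [He]2s²2p³.
The numbers (kJ/mol): S 2252, Be 1757, Mg 1451, B 2427, O 3388.
Putting it together, IE_2: Mg < Be < S < B < O.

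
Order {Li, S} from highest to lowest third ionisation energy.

Li, S

After 2 electrons have been removed, what remains? Li²⁺ is already 1 electron into the core; S²⁺ still has 4 valence electrons.
Breaking into a closed-shell core is much more expensive than removing a leftover valence electron — Li has the largest IE_3 here.
The numbers (kJ/mol): Li 11815, S 3357.
So the third ionization energies run S < Li.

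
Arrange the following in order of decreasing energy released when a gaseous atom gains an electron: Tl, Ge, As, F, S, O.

EA tends to increase across a period and decrease down a group, though the pattern is less regular than for IE or radius.
Here both period and group differ, so the two effects have to be weighed against each other.
As > Tl: relative to Tl, both the across-period and down-group shifts push As's electron affinity up.
Ge > As: this pair runs against the simple trend — see the exception note.
O > Ge: relative to Ge, both the across-period and down-group shifts push O's electron affinity up.
S > O: this pair runs against the simple trend — see the exception note.
F > S: both effects reinforce here, so F is clearly the higher of the two.
Note the exception: Ge has a higher electron affinity than As, contrary to the simple trend — adding an electron to As's half-filled 4p³ is unfavourable, so Ge (4p²) has the more exothermic EA.
Note the exception: S has a higher electron affinity than O, contrary to the simple trend — the compact 2p subshell of O repels the added electron more than S's larger 3p does.
For reference (kJ/mol): O 141, F 328, S 200, Ge 119, As 78, Tl 19.
So from highest to lowest: F > S > O > Ge > As > Tl.

F > S > O > Ge > As > Tl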